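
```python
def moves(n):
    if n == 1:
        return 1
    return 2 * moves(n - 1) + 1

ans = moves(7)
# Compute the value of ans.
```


moves(7)
= 2 * moves(6) + 1
= 2 * (2 * moves(5) + 1) + 1
= 2 * (2 * (2 * moves(4) + 1) + 1) + 1
= 2 * (2 * (2 * (2 * moves(3) + 1) + 1) + 1) + 1
= 2 * (2 * (2 * (2 * (2 * moves(2) + 1) + 1) + 1) + 1) + 1
= 2 * (2 * (2 * (2 * (2 * (2 * moves(1) + 1) + 1) + 1) + 1) + 1) + 1
Now compute bottom-up:
moves(1) = 1
moves(2) = 2 * 1 + 1 = 3
moves(3) = 2 * 3 + 1 = 7
moves(4) = 2 * 7 + 1 = 15
moves(5) = 2 * 15 + 1 = 31
moves(6) = 2 * 31 + 1 = 63
moves(7) = 2 * 63 + 1 = 127
= 127


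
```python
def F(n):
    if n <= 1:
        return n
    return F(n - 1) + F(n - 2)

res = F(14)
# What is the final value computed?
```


F(14)
= F(13) + F(12)
= (F(12) + F(11)) + F(12)
Computing bottom-up: F(0)=0, F(1)=1, F(2)=1, F(3)=2, F(4)=3, F(5)=5, F(6)=8, F(7)=13, F(8)=21, F(9)=34, F(10)=55, F(11)=89, F(12)=144, F(13)=233, F(14)=377
= 377


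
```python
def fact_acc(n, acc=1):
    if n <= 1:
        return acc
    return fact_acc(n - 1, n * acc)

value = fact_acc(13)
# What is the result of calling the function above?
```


fact_acc(13, 1)
= fact_acc(12, 13 * 1) = fact_acc(12, 13)
= fact_acc(11, 12 * 13) = fact_acc(11, 156)
= fact_acc(10, 11 * 156) = fact_acc(10, 1716)
= fact_acc(9, 10 * 1716) = fact_acc(9, 17160)
= fact_acc(8, 9 * 17160) = fact_acc(8, 154440)
= fact_acc(7, 8 * 154440) = fact_acc(7, 1235520)
= fact_acc(6, 7 * 1235520) = fact_acc(6, 8648640)
= fact_acc(5, 6 * 8648640) = fact_acc(5, 51891840)
= fact_acc(4, 5 * 51891840) = fact_acc(4, 259459200)
= fact_acc(3, 4 * 259459200) = fact_acc(3, 1037836800)
= fact_acc(2, 3 * 1037836800) = fact_acc(2, 3113510400)
= fact_acc(1, 2 * 3113510400) = fact_acc(1, 6227020800)
n <= 1, return acc = 6227020800


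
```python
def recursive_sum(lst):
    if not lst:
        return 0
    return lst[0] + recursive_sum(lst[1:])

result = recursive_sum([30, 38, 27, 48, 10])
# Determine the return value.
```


recursive_sum([30, 38, 27, 48, 10])
= 30 + recursive_sum([38, 27, 48, 10])
= 30 + 38 + recursive_sum([27, 48, 10])
= 30 + 38 + 27 + recursive_sum([48, 10])
= 30 + 38 + 27 + 48 + recursive_sum([10])
= 30 + 38 + 27 + 48 + 10 + recursive_sum([])
= 30 + 38 + 27 + 48 + 10 + 0
= 153


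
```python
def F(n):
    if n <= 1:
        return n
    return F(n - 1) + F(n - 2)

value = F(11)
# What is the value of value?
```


F(11)
= F(10) + F(9)
= (F(9) + F(8)) + F(9)
Computing bottom-up: F(0)=0, F(1)=1, F(2)=1, F(3)=2, F(4)=3, F(5)=5, F(6)=8, F(7)=13, F(8)=21, F(9)=34, F(10)=55, F(11)=89
= 89


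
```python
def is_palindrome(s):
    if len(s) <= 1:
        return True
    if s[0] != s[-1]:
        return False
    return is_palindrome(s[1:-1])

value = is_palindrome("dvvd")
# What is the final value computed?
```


is_palindrome("dvvd")
"dvvd": s[0]='d' == s[-1]='d' -> is_palindrome("vv")
"vv": s[0]='v' == s[-1]='v' -> is_palindrome("")
"": len <= 1 -> True
= True


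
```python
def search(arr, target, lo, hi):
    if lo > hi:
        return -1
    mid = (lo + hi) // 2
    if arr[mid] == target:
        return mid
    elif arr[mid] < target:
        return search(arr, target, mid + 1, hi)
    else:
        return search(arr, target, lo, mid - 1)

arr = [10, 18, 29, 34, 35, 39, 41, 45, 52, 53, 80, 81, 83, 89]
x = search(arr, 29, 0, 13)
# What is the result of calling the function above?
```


search(arr, 29, 0, 13)
lo=0, hi=13, mid=6, arr[mid]=41
41 > 29, search left half
lo=0, hi=5, mid=2, arr[mid]=29
arr[2] == 29, found at index 2
= 2


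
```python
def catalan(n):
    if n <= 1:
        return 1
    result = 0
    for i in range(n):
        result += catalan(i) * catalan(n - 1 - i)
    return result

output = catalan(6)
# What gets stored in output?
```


catalan(6)
= sum of catalan(i) * catalan(6-1-i) for i in 0..5
First compute sub-values bottom-up:
  catalan(0) = 1, catalan(1) = 1
  catalan(2) = 1*1 + 1*1 = 2
  catalan(3) = 1*2 + 1*1 + 2*1 = 5
  catalan(4) = 1*5 + 1*2 + 2*1 + 5*1 = 14
  catalan(5) = 1*14 + 1*5 + 2*2 + 5*1 + 14*1 = 42
Now catalan(6):
  catalan(0)*catalan(5) = 1*42 = 42
  catalan(1)*catalan(4) = 1*14 = 14
  catalan(2)*catalan(3) = 2*5 = 10
  catalan(3)*catalan(2) = 5*2 = 10
  catalan(4)*catalan(1) = 14*1 = 14
  catalan(5)*catalan(0) = 42*1 = 42
= 42 + 14 + 10 + 10 + 14 + 42
= 132


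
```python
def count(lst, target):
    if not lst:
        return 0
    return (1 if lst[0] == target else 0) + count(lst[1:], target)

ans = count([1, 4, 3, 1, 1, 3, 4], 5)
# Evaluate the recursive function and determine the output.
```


count([1, 4, 3, 1, 1, 3, 4], 5)
lst[0]=1 != 5: 0 + count([4, 3, 1, 1, 3, 4], 5)
lst[0]=4 != 5: 0 + count([3, 1, 1, 3, 4], 5)
lst[0]=3 != 5: 0 + count([1, 1, 3, 4], 5)
lst[0]=1 != 5: 0 + count([1, 3, 4], 5)
lst[0]=1 != 5: 0 + count([3, 4], 5)
lst[0]=3 != 5: 0 + count([4], 5)
lst[0]=4 != 5: 0 + count([], 5)
= 0


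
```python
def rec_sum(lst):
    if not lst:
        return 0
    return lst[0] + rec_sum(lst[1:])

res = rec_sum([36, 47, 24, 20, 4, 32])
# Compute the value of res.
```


rec_sum([36, 47, 24, 20, 4, 32])
= 36 + rec_sum([47, 24, 20, 4, 32])
= 36 + 47 + rec_sum([24, 20, 4, 32])
= 36 + 47 + 24 + rec_sum([20, 4, 32])
= 36 + 47 + 24 + 20 + rec_sum([4, 32])
= 36 + 47 + 24 + 20 + 4 + rec_sum([32])
= 36 + 47 + 24 + 20 + 4 + 32 + rec_sum([])
= 36 + 47 + 24 + 20 + 4 + 32 + 0
= 163


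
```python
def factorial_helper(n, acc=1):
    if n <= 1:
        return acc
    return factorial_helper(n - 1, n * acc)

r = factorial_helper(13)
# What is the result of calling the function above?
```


factorial_helper(13, 1)
= factorial_helper(12, 13 * 1) = factorial_helper(12, 13)
= factorial_helper(11, 12 * 13) = factorial_helper(11, 156)
= factorial_helper(10, 11 * 156) = factorial_helper(10, 1716)
= factorial_helper(9, 10 * 1716) = factorial_helper(9, 17160)
= factorial_helper(8, 9 * 17160) = factorial_helper(8, 154440)
= factorial_helper(7, 8 * 154440) = factorial_helper(7, 1235520)
= factorial_helper(6, 7 * 1235520) = factorial_helper(6, 8648640)
= factorial_helper(5, 6 * 8648640) = factorial_helper(5, 51891840)
= factorial_helper(4, 5 * 51891840) = factorial_helper(4, 259459200)
= factorial_helper(3, 4 * 259459200) = factorial_helper(3, 1037836800)
= factorial_helper(2, 3 * 1037836800) = factorial_helper(2, 3113510400)
= factorial_helper(1, 2 * 3113510400) = factorial_helper(1, 6227020800)
n <= 1, return acc = 6227020800


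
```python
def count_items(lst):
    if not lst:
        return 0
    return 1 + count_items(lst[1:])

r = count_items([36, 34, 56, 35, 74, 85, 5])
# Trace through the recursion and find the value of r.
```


count_items([36, 34, 56, 35, 74, 85, 5])
= 1 + count_items([34, 56, 35, 74, 85, 5])
= 1 + 1 + count_items([56, 35, 74, 85, 5])
= 1 + 1 + 1 + count_items([35, 74, 85, 5])
= 1 + 1 + 1 + 1 + count_items([74, 85, 5])
= 1 + 1 + 1 + 1 + 1 + count_items([85, 5])
= 1 + 1 + 1 + 1 + 1 + 1 + count_items([5])
= 1 + 1 + 1 + 1 + 1 + 1 + 1 + count_items([])
= 1 + 1 + 1 + 1 + 1 + 1 + 1 + 0
= 7


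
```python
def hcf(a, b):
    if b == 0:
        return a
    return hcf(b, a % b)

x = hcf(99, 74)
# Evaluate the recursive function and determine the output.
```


hcf(99, 74)
= hcf(74, 99 % 74) = hcf(74, 25)
= hcf(25, 74 % 25) = hcf(25, 24)
= hcf(24, 25 % 24) = hcf(24, 1)
= hcf(1, 24 % 1) = hcf(1, 0)
b == 0, return a = 1


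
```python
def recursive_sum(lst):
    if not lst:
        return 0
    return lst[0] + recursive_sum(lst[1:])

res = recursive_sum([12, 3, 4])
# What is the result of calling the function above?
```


recursive_sum([12, 3, 4])
= 12 + recursive_sum([3, 4])
= 12 + 3 + recursive_sum([4])
= 12 + 3 + 4 + recursive_sum([])
= 12 + 3 + 4 + 0
= 19


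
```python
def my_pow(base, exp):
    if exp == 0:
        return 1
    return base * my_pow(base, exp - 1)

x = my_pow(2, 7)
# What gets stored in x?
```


my_pow(2, 7)
= 2 * my_pow(2, 6)
= 2 * 2 * my_pow(2, 5)
= 2 * 2 * 2 * my_pow(2, 4)
= 2 * 2 * 2 * 2 * my_pow(2, 3)
= 2 * 2 * 2 * 2 * 2 * my_pow(2, 2)
= 2 * 2 * 2 * 2 * 2 * 2 * my_pow(2, 1)
= 2 * 2 * 2 * 2 * 2 * 2 * 2 * my_pow(2, 0)
= 2 * 2 * 2 * 2 * 2 * 2 * 2 * 1
= 128


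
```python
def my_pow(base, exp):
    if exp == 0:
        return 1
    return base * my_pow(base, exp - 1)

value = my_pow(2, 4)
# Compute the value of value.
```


my_pow(2, 4)
= 2 * my_pow(2, 3)
= 2 * 2 * my_pow(2, 2)
= 2 * 2 * 2 * my_pow(2, 1)
= 2 * 2 * 2 * 2 * my_pow(2, 0)
= 2 * 2 * 2 * 2 * 1
= 16


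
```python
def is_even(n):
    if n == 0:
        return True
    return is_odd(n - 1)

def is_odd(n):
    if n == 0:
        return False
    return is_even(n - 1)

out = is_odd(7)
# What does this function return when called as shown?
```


is_odd(7)
= is_even(6)
= is_odd(5)
= is_even(4)
= is_odd(3)
= is_even(2)
= is_odd(1)
= is_even(0)
n == 0: return True
= True


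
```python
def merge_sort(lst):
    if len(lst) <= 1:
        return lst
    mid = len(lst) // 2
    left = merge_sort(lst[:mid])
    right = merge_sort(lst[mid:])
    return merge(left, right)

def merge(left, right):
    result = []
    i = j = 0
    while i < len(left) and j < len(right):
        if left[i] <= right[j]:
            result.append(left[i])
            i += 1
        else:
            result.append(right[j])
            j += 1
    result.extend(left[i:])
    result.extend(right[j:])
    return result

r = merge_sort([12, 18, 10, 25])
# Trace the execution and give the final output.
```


merge_sort([12, 18, 10, 25])
Split into [12, 18] and [10, 25]
Left sorted: [12, 18]
Right sorted: [10, 25]
Merge [12, 18] and [10, 25]
= [10, 12, 18, 25]


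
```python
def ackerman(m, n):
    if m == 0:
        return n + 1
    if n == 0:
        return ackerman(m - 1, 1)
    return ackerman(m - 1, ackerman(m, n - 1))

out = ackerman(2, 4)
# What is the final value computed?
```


ackerman(2, 4)
= ackerman(1, ackerman(2, 3))
First compute ackerman(2, 3) = 9
= ackerman(1, 9)
= 11


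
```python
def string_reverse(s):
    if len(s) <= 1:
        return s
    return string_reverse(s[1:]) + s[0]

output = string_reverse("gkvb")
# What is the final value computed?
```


string_reverse("gkvb")
= string_reverse("kvb") + "g"
= string_reverse("vb") + "k" + "g"
= string_reverse("b") + "v" + "k" + "g"
= "b" + "v" + "k" + "g"
= "bvkg"


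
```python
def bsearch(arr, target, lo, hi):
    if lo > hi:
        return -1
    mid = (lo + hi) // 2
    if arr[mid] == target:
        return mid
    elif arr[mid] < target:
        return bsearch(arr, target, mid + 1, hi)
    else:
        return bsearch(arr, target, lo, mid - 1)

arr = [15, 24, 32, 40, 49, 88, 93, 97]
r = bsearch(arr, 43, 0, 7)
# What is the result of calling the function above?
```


bsearch(arr, 43, 0, 7)
lo=0, hi=7, mid=3, arr[mid]=40
40 < 43, search right half
lo=4, hi=7, mid=5, arr[mid]=88
88 > 43, search left half
lo=4, hi=4, mid=4, arr[mid]=49
49 > 43, search left half
lo > hi, target not found, return -1
= -1


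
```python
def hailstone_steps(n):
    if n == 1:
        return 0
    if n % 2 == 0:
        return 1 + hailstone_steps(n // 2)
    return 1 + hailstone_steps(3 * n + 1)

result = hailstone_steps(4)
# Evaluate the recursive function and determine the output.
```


hailstone_steps(4)
4 is even -> hailstone_steps(2)
2 is even -> hailstone_steps(1)
Reached 1 after 2 steps
= 2


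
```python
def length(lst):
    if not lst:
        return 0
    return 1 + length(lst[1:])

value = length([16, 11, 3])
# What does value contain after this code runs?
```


length([16, 11, 3])
= 1 + length([11, 3])
= 1 + 1 + length([3])
= 1 + 1 + 1 + length([])
= 1 + 1 + 1 + 0
= 3


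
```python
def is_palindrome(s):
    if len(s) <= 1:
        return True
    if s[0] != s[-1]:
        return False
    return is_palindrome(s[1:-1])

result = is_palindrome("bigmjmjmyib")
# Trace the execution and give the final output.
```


is_palindrome("bigmjmjmyib")
"bigmjmjmyib": s[0]='b' == s[-1]='b' -> is_palindrome("igmjmjmyi")
"igmjmjmyi": s[0]='i' == s[-1]='i' -> is_palindrome("gmjmjmy")
"gmjmjmy": s[0]='g' != s[-1]='y' -> False
= False


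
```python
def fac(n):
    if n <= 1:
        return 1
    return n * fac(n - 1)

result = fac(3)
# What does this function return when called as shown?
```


fac(3)
= 3 * fac(2)
= 3 * 2 * fac(1)
= 3 * 2 * 1
= 6


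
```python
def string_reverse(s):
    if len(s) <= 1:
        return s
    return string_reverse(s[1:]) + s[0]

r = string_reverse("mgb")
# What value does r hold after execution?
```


string_reverse("mgb")
= string_reverse("gb") + "m"
= string_reverse("b") + "g" + "m"
= "b" + "g" + "m"
= "bgm"


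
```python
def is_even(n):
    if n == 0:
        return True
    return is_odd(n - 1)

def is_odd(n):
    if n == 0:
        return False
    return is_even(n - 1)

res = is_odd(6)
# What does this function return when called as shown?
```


is_odd(6)
= is_even(5)
= is_odd(4)
= is_even(3)
= is_odd(2)
= is_even(1)
= is_odd(0)
n == 0: return False
= False


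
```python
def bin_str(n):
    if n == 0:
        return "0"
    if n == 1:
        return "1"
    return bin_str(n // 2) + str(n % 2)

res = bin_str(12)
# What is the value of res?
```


bin_str(12)
= bin_str(6) + "0"
= bin_str(3) + "0" + "0"
= bin_str(1) + "1" + "0" + "0"
= "1" + "1" + "0" + "0"
= "1100"


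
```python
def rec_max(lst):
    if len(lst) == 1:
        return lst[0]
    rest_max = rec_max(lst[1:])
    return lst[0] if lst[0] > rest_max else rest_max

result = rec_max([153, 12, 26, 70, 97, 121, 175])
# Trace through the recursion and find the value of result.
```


rec_max([153, 12, 26, 70, 97, 121, 175])
= compare 153 with rec_max([12, 26, 70, 97, 121, 175])
= compare 12 with rec_max([26, 70, 97, 121, 175])
= compare 26 with rec_max([70, 97, 121, 175])
= compare 70 with rec_max([97, 121, 175])
= compare 97 with rec_max([121, 175])
= compare 121 with rec_max([175])
Base: rec_max([175]) = 175
compare 121 with 175: max = 175
compare 97 with 175: max = 175
compare 70 with 175: max = 175
compare 26 with 175: max = 175
compare 12 with 175: max = 175
compare 153 with 175: max = 175
= 175


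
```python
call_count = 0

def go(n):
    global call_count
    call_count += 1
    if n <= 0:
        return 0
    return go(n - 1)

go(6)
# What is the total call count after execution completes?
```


go(6) calls go(5) calls ... calls go(0)
Total calls: 6 + 1 (for base case) = 7


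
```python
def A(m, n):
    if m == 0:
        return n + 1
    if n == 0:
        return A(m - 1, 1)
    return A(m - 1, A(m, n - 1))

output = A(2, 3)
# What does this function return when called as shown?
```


A(2, 3)
= A(1, A(2, 2))
First compute A(2, 2) = 7
= A(1, 7)
= 9


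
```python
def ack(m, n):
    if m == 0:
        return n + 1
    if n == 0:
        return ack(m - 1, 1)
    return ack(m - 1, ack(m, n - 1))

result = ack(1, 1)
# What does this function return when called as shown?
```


ack(1, 1)
= ack(0, ack(1, 0))
First compute ack(1, 0) = 2
= ack(0, 2)
= 3


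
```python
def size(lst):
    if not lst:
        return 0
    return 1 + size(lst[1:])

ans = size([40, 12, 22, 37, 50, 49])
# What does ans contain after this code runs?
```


size([40, 12, 22, 37, 50, 49])
= 1 + size([12, 22, 37, 50, 49])
= 1 + 1 + size([22, 37, 50, 49])
= 1 + 1 + 1 + size([37, 50, 49])
= 1 + 1 + 1 + 1 + size([50, 49])
= 1 + 1 + 1 + 1 + 1 + size([49])
= 1 + 1 + 1 + 1 + 1 + 1 + size([])
= 1 + 1 + 1 + 1 + 1 + 1 + 0
= 6


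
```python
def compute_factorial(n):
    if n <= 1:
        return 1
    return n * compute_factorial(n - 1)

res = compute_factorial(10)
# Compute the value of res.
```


compute_factorial(10)
= 10 * compute_factorial(9)
= 10 * 9 * compute_factorial(8)
= 10 * 9 * 8 * compute_factorial(7)
= 10 * 9 * 8 * 7 * compute_factorial(6)
= 10 * 9 * 8 * 7 * 6 * compute_factorial(5)
= 10 * 9 * 8 * 7 * 6 * 5 * compute_factorial(4)
= 10 * 9 * 8 * 7 * 6 * 5 * 4 * compute_factorial(3)
= 10 * 9 * 8 * 7 * 6 * 5 * 4 * 3 * compute_factorial(2)
= 10 * 9 * 8 * 7 * 6 * 5 * 4 * 3 * 2 * compute_factorial(1)
= 10 * 9 * 8 * 7 * 6 * 5 * 4 * 3 * 2 * 1
= 3628800


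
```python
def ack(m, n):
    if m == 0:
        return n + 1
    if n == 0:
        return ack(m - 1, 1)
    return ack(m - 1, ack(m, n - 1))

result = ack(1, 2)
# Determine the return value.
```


ack(1, 2)
= ack(0, ack(1, 1))
First compute ack(1, 1) = 3
= ack(0, 3)
= 4


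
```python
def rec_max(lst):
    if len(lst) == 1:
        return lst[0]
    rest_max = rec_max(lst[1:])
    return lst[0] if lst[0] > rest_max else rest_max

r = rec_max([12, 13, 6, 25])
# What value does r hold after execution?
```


rec_max([12, 13, 6, 25])
= compare 12 with rec_max([13, 6, 25])
= compare 13 with rec_max([6, 25])
= compare 6 with rec_max([25])
Base: rec_max([25]) = 25
compare 6 with 25: max = 25
compare 13 with 25: max = 25
compare 12 with 25: max = 25
= 25


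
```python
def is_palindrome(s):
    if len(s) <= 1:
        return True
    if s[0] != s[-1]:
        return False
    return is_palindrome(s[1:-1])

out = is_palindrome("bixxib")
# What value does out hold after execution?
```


is_palindrome("bixxib")
"bixxib": s[0]='b' == s[-1]='b' -> is_palindrome("ixxi")
"ixxi": s[0]='i' == s[-1]='i' -> is_palindrome("xx")
"xx": s[0]='x' == s[-1]='x' -> is_palindrome("")
"": len <= 1 -> True
= True


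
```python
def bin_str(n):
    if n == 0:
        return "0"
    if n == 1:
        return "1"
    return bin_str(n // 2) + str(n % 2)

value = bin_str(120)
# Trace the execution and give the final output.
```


bin_str(120)
= bin_str(60) + "0"
= bin_str(30) + "0" + "0"
= bin_str(15) + "0" + "0" + "0"
= bin_str(7) + "1" + "0" + "0" + "0"
= bin_str(3) + "1" + "1" + "0" + "0" + "0"
= bin_str(1) + "1" + "1" + "1" + "0" + "0" + "0"
= "1" + "1" + "1" + "1" + "0" + "0" + "0"
= "1111000"


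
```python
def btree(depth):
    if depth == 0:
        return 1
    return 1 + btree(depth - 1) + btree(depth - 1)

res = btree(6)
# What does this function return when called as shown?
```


btree(6)
= 1 + btree(5) + btree(5)
= 1 + 2 * btree(5)
btree(k) = 2^(k+1) - 1
btree(0) = 1
btree(1) = 3
btree(2) = 7
btree(3) = 15
btree(4) = 31
btree(6) = 2^7 - 1 = 127


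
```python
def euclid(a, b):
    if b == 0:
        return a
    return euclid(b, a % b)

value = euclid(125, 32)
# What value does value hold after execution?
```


euclid(125, 32)
= euclid(32, 125 % 32) = euclid(32, 29)
= euclid(29, 32 % 29) = euclid(29, 3)
= euclid(3, 29 % 3) = euclid(3, 2)
= euclid(2, 3 % 2) = euclid(2, 1)
= euclid(1, 2 % 1) = euclid(1, 0)
b == 0, return a = 1


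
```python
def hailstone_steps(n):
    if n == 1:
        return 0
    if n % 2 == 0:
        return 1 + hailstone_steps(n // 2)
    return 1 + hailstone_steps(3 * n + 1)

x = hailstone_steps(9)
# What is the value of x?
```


hailstone_steps(9)
9 is odd -> 3*9+1 = 28 -> hailstone_steps(28)
28 is even -> hailstone_steps(14)
14 is even -> hailstone_steps(7)
7 is odd -> 3*7+1 = 22 -> hailstone_steps(22)
22 is even -> hailstone_steps(11)
11 is odd -> 3*11+1 = 34 -> hailstone_steps(34)
34 is even -> hailstone_steps(17)
17 is odd -> 3*17+1 = 52 -> hailstone_steps(52)
52 is even -> hailstone_steps(26)
26 is even -> hailstone_steps(13)
13 is odd -> 3*13+1 = 40 -> hailstone_steps(40)
40 is even -> hailstone_steps(20)
20 is even -> hailstone_steps(10)
10 is even -> hailstone_steps(5)
5 is odd -> 3*5+1 = 16 -> hailstone_steps(16)
16 is even -> hailstone_steps(8)
8 is even -> hailstone_steps(4)
4 is even -> hailstone_steps(2)
2 is even -> hailstone_steps(1)
Reached 1 after 19 steps
= 19


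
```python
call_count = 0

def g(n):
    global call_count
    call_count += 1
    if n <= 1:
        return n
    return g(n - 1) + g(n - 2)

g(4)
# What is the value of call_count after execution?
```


g(4) calls g(3) and g(2); each non-base call branches into two more.
Let C(k) = total number of calls made by g(k), including the call to g(k) itself.
Base cases: C(0) = 1, C(1) = 1
Recurrence: C(k) = 1 + C(k-1) + C(k-2)
  C(2) = 1 + C(1) + C(0) = 1 + 1 + 1 = 3
  C(3) = 1 + C(2) + C(1) = 1 + 3 + 1 = 5
  C(4) = 1 + C(3) + C(2) = 1 + 5 + 3 = 9
Total calls = C(4) = 9


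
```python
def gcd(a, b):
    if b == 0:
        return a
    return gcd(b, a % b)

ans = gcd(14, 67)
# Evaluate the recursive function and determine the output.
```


gcd(14, 67)
= gcd(67, 14 % 67) = gcd(67, 14)
= gcd(14, 67 % 14) = gcd(14, 11)
= gcd(11, 14 % 11) = gcd(11, 3)
= gcd(3, 11 % 3) = gcd(3, 2)
= gcd(2, 3 % 2) = gcd(2, 1)
= gcd(1, 2 % 1) = gcd(1, 0)
b == 0, return a = 1


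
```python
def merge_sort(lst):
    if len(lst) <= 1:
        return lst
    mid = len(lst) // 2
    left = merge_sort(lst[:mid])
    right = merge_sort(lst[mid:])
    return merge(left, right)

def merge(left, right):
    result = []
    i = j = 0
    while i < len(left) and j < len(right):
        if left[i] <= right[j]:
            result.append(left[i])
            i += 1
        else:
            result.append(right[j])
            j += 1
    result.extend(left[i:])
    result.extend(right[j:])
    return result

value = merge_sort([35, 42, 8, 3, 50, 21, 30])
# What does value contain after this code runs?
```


merge_sort([35, 42, 8, 3, 50, 21, 30])
Split into [35, 42, 8] and [3, 50, 21, 30]
Left sorted: [8, 35, 42]
Right sorted: [3, 21, 30, 50]
Merge [8, 35, 42] and [3, 21, 30, 50]
= [3, 8, 21, 30, 35, 42, 50]


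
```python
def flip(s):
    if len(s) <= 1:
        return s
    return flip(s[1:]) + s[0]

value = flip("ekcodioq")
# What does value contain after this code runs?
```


flip("ekcodioq")
= flip("kcodioq") + "e"
= flip("codioq") + "k" + "e"
= flip("odioq") + "c" + "k" + "e"
= flip("dioq") + "o" + "c" + "k" + "e"
= flip("ioq") + "d" + "o" + "c" + "k" + "e"
= flip("oq") + "i" + "d" + "o" + "c" + "k" + "e"
= flip("q") + "o" + "i" + "d" + "o" + "c" + "k" + "e"
= "q" + "o" + "i" + "d" + "o" + "c" + "k" + "e"
= "qoidocke"


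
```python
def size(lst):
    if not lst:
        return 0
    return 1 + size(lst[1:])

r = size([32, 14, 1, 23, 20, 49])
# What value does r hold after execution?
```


size([32, 14, 1, 23, 20, 49])
= 1 + size([14, 1, 23, 20, 49])
= 1 + 1 + size([1, 23, 20, 49])
= 1 + 1 + 1 + size([23, 20, 49])
= 1 + 1 + 1 + 1 + size([20, 49])
= 1 + 1 + 1 + 1 + 1 + size([49])
= 1 + 1 + 1 + 1 + 1 + 1 + size([])
= 1 + 1 + 1 + 1 + 1 + 1 + 0
= 6


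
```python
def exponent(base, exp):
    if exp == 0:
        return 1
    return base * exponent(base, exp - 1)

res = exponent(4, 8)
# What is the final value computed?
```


exponent(4, 8)
= 4 * exponent(4, 7)
= 4 * 4 * exponent(4, 6)
= 4 * 4 * 4 * exponent(4, 5)
= 4 * 4 * 4 * 4 * exponent(4, 4)
= 4 * 4 * 4 * 4 * 4 * exponent(4, 3)
= 4 * 4 * 4 * 4 * 4 * 4 * exponent(4, 2)
= 4 * 4 * 4 * 4 * 4 * 4 * 4 * exponent(4, 1)
= 4 * 4 * 4 * 4 * 4 * 4 * 4 * 4 * exponent(4, 0)
= 4 * 4 * 4 * 4 * 4 * 4 * 4 * 4 * 1
= 65536


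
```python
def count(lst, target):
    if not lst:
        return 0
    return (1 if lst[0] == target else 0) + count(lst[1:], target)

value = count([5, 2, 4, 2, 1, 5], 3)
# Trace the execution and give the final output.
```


count([5, 2, 4, 2, 1, 5], 3)
lst[0]=5 != 3: 0 + count([2, 4, 2, 1, 5], 3)
lst[0]=2 != 3: 0 + count([4, 2, 1, 5], 3)
lst[0]=4 != 3: 0 + count([2, 1, 5], 3)
lst[0]=2 != 3: 0 + count([1, 5], 3)
lst[0]=1 != 3: 0 + count([5], 3)
lst[0]=5 != 3: 0 + count([], 3)
= 0


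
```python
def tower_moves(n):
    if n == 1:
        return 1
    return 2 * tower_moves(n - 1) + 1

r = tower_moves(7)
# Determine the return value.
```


tower_moves(7)
= 2 * tower_moves(6) + 1
= 2 * (2 * tower_moves(5) + 1) + 1
= 2 * (2 * (2 * tower_moves(4) + 1) + 1) + 1
= 2 * (2 * (2 * (2 * tower_moves(3) + 1) + 1) + 1) + 1
= 2 * (2 * (2 * (2 * (2 * tower_moves(2) + 1) + 1) + 1) + 1) + 1
= 2 * (2 * (2 * (2 * (2 * (2 * tower_moves(1) + 1) + 1) + 1) + 1) + 1) + 1
Now compute bottom-up:
tower_moves(1) = 1
tower_moves(2) = 2 * 1 + 1 = 3
tower_moves(3) = 2 * 3 + 1 = 7
tower_moves(4) = 2 * 7 + 1 = 15
tower_moves(5) = 2 * 15 + 1 = 31
tower_moves(6) = 2 * 31 + 1 = 63
tower_moves(7) = 2 * 63 + 1 = 127
= 127


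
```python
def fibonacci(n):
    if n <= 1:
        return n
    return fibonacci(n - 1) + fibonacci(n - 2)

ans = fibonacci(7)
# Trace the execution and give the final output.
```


fibonacci(7)
= fibonacci(6) + fibonacci(5)
= (fibonacci(5) + fibonacci(4)) + fibonacci(5)
Computing bottom-up: fibonacci(0)=0, fibonacci(1)=1, fibonacci(2)=1, fibonacci(3)=2, fibonacci(4)=3, fibonacci(5)=5, fibonacci(6)=8, fibonacci(7)=13
= 13


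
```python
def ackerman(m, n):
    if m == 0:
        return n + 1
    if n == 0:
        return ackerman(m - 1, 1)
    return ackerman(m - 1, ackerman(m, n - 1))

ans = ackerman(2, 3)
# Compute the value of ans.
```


ackerman(2, 3)
= ackerman(1, ackerman(2, 2))
First compute ackerman(2, 2) = 7
= ackerman(1, 7)
= 9


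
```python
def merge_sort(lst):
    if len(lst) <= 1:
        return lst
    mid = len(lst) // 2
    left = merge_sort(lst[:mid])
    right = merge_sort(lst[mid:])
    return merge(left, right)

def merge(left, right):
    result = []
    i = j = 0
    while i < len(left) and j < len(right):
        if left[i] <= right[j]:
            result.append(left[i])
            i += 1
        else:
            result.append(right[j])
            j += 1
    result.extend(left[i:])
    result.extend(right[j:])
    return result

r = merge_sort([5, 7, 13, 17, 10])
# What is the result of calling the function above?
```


merge_sort([5, 7, 13, 17, 10])
Split into [5, 7] and [13, 17, 10]
Left sorted: [5, 7]
Right sorted: [10, 13, 17]
Merge [5, 7] and [10, 13, 17]
= [5, 7, 10, 13, 17]


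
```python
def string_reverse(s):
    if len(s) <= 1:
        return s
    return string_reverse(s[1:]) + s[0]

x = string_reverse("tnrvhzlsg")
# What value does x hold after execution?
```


string_reverse("tnrvhzlsg")
= string_reverse("nrvhzlsg") + "t"
= string_reverse("rvhzlsg") + "n" + "t"
= string_reverse("vhzlsg") + "r" + "n" + "t"
= string_reverse("hzlsg") + "v" + "r" + "n" + "t"
= string_reverse("zlsg") + "h" + "v" + "r" + "n" + "t"
= string_reverse("lsg") + "z" + "h" + "v" + "r" + "n" + "t"
= string_reverse("sg") + "l" + "z" + "h" + "v" + "r" + "n" + "t"
= string_reverse("g") + "s" + "l" + "z" + "h" + "v" + "r" + "n" + "t"
= "g" + "s" + "l" + "z" + "h" + "v" + "r" + "n" + "t"
= "gslzhvrnt"


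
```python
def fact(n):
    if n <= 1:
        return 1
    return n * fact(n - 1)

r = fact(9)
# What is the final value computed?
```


fact(9)
= 9 * fact(8)
= 9 * 8 * fact(7)
= 9 * 8 * 7 * fact(6)
= 9 * 8 * 7 * 6 * fact(5)
= 9 * 8 * 7 * 6 * 5 * fact(4)
= 9 * 8 * 7 * 6 * 5 * 4 * fact(3)
= 9 * 8 * 7 * 6 * 5 * 4 * 3 * fact(2)
= 9 * 8 * 7 * 6 * 5 * 4 * 3 * 2 * fact(1)
= 9 * 8 * 7 * 6 * 5 * 4 * 3 * 2 * 1
= 362880


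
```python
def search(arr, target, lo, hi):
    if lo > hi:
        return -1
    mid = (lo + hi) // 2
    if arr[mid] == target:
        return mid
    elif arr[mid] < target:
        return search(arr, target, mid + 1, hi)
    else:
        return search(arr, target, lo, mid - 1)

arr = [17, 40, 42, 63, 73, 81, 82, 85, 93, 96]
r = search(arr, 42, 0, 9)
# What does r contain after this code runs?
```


search(arr, 42, 0, 9)
lo=0, hi=9, mid=4, arr[mid]=73
73 > 42, search left half
lo=0, hi=3, mid=1, arr[mid]=40
40 < 42, search right half
lo=2, hi=3, mid=2, arr[mid]=42
arr[2] == 42, found at index 2
= 2


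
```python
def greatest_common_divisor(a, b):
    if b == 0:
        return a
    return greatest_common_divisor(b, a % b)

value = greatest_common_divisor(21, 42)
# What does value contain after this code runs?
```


greatest_common_divisor(21, 42)
= greatest_common_divisor(42, 21 % 42) = greatest_common_divisor(42, 21)
= greatest_common_divisor(21, 42 % 21) = greatest_common_divisor(21, 0)
b == 0, return a = 21


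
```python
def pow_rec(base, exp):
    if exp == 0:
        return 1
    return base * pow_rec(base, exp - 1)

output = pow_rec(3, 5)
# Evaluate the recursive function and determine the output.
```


pow_rec(3, 5)
= 3 * pow_rec(3, 4)
= 3 * 3 * pow_rec(3, 3)
= 3 * 3 * 3 * pow_rec(3, 2)
= 3 * 3 * 3 * 3 * pow_rec(3, 1)
= 3 * 3 * 3 * 3 * 3 * pow_rec(3, 0)
= 3 * 3 * 3 * 3 * 3 * 1
= 243


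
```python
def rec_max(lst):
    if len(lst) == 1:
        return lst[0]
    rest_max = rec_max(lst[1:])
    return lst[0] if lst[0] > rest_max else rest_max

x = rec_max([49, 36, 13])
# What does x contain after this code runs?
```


rec_max([49, 36, 13])
= compare 49 with rec_max([36, 13])
= compare 36 with rec_max([13])
Base: rec_max([13]) = 13
compare 36 with 13: max = 36
compare 49 with 36: max = 49
= 49


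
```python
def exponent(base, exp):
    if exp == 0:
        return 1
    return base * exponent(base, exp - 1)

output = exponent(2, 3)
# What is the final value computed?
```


exponent(2, 3)
= 2 * exponent(2, 2)
= 2 * 2 * exponent(2, 1)
= 2 * 2 * 2 * exponent(2, 0)
= 2 * 2 * 2 * 1
= 8


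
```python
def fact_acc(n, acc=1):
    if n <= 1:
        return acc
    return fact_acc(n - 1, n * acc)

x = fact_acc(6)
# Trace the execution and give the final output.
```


fact_acc(6, 1)
= fact_acc(5, 6 * 1) = fact_acc(5, 6)
= fact_acc(4, 5 * 6) = fact_acc(4, 30)
= fact_acc(3, 4 * 30) = fact_acc(3, 120)
= fact_acc(2, 3 * 120) = fact_acc(2, 360)
= fact_acc(1, 2 * 360) = fact_acc(1, 720)
n <= 1, return acc = 720


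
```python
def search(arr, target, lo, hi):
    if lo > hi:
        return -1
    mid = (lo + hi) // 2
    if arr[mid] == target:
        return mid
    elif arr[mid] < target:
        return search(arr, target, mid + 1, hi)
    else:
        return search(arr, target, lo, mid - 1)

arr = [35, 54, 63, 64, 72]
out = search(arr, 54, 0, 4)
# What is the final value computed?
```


search(arr, 54, 0, 4)
lo=0, hi=4, mid=2, arr[mid]=63
63 > 54, search left half
lo=0, hi=1, mid=0, arr[mid]=35
35 < 54, search right half
lo=1, hi=1, mid=1, arr[mid]=54
arr[1] == 54, found at index 1
= 1


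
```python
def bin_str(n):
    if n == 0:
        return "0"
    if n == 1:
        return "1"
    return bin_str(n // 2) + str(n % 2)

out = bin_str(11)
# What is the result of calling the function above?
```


bin_str(11)
= bin_str(5) + "1"
= bin_str(2) + "1" + "1"
= bin_str(1) + "0" + "1" + "1"
= "1" + "0" + "1" + "1"
= "1011"


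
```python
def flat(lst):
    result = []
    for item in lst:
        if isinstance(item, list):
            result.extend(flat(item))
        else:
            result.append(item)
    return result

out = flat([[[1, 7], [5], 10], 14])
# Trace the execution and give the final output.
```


flat([[[1, 7], [5], 10], 14])
Processing each element:
  [[1, 7], [5], 10] is a list -> flat recursively -> [1, 7, 5, 10]
  14 is not a list -> append 14
= [1, 7, 5, 10, 14]


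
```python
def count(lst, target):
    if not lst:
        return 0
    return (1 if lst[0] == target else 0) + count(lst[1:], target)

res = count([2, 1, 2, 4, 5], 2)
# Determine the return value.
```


count([2, 1, 2, 4, 5], 2)
lst[0]=2 == 2: 1 + count([1, 2, 4, 5], 2)
lst[0]=1 != 2: 0 + count([2, 4, 5], 2)
lst[0]=2 == 2: 1 + count([4, 5], 2)
lst[0]=4 != 2: 0 + count([5], 2)
lst[0]=5 != 2: 0 + count([], 2)
= 2


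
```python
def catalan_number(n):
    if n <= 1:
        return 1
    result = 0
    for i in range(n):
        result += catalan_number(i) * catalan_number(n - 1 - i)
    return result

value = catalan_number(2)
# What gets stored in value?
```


catalan_number(2)
= sum of catalan_number(i) * catalan_number(2-1-i) for i in 0..1
  catalan_number(0)*catalan_number(1) = 1*1 = 1
  catalan_number(1)*catalan_number(0) = 1*1 = 1
= 1 + 1
= 2


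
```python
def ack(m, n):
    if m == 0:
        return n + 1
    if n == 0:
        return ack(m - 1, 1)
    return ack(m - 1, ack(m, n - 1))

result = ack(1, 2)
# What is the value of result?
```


ack(1, 2)
= ack(0, ack(1, 1))
First compute ack(1, 1) = 3
= ack(0, 3)
= 4


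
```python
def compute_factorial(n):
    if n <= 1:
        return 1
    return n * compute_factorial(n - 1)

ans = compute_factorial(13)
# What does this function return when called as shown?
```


compute_factorial(13)
= 13 * compute_factorial(12)
= 13 * 12 * compute_factorial(11)
= 13 * 12 * 11 * compute_factorial(10)
= 13 * 12 * 11 * 10 * compute_factorial(9)
= 13 * 12 * 11 * 10 * 9 * compute_factorial(8)
= 13 * 12 * 11 * 10 * 9 * 8 * compute_factorial(7)
= 13 * 12 * 11 * 10 * 9 * 8 * 7 * compute_factorial(6)
= 13 * 12 * 11 * 10 * 9 * 8 * 7 * 6 * compute_factorial(5)
= 13 * 12 * 11 * 10 * 9 * 8 * 7 * 6 * 5 * compute_factorial(4)
= 13 * 12 * 11 * 10 * 9 * 8 * 7 * 6 * 5 * 4 * compute_factorial(3)
= 13 * 12 * 11 * 10 * 9 * 8 * 7 * 6 * 5 * 4 * 3 * compute_factorial(2)
= 13 * 12 * 11 * 10 * 9 * 8 * 7 * 6 * 5 * 4 * 3 * 2 * compute_factorial(1)
= 13 * 12 * 11 * 10 * 9 * 8 * 7 * 6 * 5 * 4 * 3 * 2 * 1
= 6227020800


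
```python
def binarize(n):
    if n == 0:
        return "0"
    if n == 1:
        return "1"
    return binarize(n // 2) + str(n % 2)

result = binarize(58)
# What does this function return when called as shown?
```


binarize(58)
= binarize(29) + "0"
= binarize(14) + "1" + "0"
= binarize(7) + "0" + "1" + "0"
= binarize(3) + "1" + "0" + "1" + "0"
= binarize(1) + "1" + "1" + "0" + "1" + "0"
= "1" + "1" + "1" + "0" + "1" + "0"
= "111010"


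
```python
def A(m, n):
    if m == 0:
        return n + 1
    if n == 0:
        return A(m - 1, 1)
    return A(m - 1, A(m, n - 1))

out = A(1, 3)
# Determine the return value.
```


A(1, 3)
= A(0, A(1, 2))
First compute A(1, 2) = 4
= A(0, 4)
= 5


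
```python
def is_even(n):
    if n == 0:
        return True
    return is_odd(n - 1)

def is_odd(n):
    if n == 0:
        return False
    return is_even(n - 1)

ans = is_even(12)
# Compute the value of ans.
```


is_even(12)
= is_odd(11)
= is_even(10)
= is_odd(9)
= is_even(8)
= is_odd(7)
= is_even(6)
= is_odd(5)
= is_even(4)
= is_odd(3)
= is_even(2)
= is_odd(1)
= is_even(0)
n == 0: return True
= True


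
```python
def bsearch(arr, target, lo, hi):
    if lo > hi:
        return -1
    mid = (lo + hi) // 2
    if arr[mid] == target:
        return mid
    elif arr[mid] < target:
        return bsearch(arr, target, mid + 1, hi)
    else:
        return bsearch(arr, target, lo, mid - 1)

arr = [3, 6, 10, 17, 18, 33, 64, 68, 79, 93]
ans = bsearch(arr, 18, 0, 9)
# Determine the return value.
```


bsearch(arr, 18, 0, 9)
lo=0, hi=9, mid=4, arr[mid]=18
arr[4] == 18, found at index 4
= 4


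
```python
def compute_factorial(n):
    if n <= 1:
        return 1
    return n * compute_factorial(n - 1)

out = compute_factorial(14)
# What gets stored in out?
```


compute_factorial(14)
= 14 * compute_factorial(13)
= 14 * 13 * compute_factorial(12)
= 14 * 13 * 12 * compute_factorial(11)
= 14 * 13 * 12 * 11 * compute_factorial(10)
= 14 * 13 * 12 * 11 * 10 * compute_factorial(9)
= 14 * 13 * 12 * 11 * 10 * 9 * compute_factorial(8)
= 14 * 13 * 12 * 11 * 10 * 9 * 8 * compute_factorial(7)
= 14 * 13 * 12 * 11 * 10 * 9 * 8 * 7 * compute_factorial(6)
= 14 * 13 * 12 * 11 * 10 * 9 * 8 * 7 * 6 * compute_factorial(5)
= 14 * 13 * 12 * 11 * 10 * 9 * 8 * 7 * 6 * 5 * compute_factorial(4)
= 14 * 13 * 12 * 11 * 10 * 9 * 8 * 7 * 6 * 5 * 4 * compute_factorial(3)
= 14 * 13 * 12 * 11 * 10 * 9 * 8 * 7 * 6 * 5 * 4 * 3 * compute_factorial(2)
= 14 * 13 * 12 * 11 * 10 * 9 * 8 * 7 * 6 * 5 * 4 * 3 * 2 * compute_factorial(1)
= 14 * 13 * 12 * 11 * 10 * 9 * 8 * 7 * 6 * 5 * 4 * 3 * 2 * 1
= 87178291200


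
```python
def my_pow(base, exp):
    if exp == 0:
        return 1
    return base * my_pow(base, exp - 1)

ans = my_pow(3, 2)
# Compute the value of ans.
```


my_pow(3, 2)
= 3 * my_pow(3, 1)
= 3 * 3 * my_pow(3, 0)
= 3 * 3 * 1
= 9


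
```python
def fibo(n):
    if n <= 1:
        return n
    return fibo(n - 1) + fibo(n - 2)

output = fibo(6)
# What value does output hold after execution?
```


fibo(6)
= fibo(5) + fibo(4)
= (fibo(4) + fibo(3)) + fibo(4)
Computing bottom-up: fibo(0)=0, fibo(1)=1, fibo(2)=1, fibo(3)=2, fibo(4)=3, fibo(5)=5, fibo(6)=8
= 8


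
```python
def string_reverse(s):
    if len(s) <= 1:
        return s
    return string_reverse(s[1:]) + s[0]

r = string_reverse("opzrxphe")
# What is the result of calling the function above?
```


string_reverse("opzrxphe")
= string_reverse("pzrxphe") + "o"
= string_reverse("zrxphe") + "p" + "o"
= string_reverse("rxphe") + "z" + "p" + "o"
= string_reverse("xphe") + "r" + "z" + "p" + "o"
= string_reverse("phe") + "x" + "r" + "z" + "p" + "o"
= string_reverse("he") + "p" + "x" + "r" + "z" + "p" + "o"
= string_reverse("e") + "h" + "p" + "x" + "r" + "z" + "p" + "o"
= "e" + "h" + "p" + "x" + "r" + "z" + "p" + "o"
= "ehpxrzpo"


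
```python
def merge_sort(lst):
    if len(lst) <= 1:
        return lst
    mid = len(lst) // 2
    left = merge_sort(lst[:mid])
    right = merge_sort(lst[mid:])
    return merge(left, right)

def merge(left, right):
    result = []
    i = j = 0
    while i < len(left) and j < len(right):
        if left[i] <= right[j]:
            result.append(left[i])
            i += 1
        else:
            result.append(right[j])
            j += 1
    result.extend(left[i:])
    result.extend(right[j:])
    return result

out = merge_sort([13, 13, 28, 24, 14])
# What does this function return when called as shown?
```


merge_sort([13, 13, 28, 24, 14])
Split into [13, 13] and [28, 24, 14]
Left sorted: [13, 13]
Right sorted: [14, 24, 28]
Merge [13, 13] and [14, 24, 28]
= [13, 13, 14, 24, 28]


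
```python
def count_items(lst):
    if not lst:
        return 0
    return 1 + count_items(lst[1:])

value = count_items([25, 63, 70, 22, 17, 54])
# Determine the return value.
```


count_items([25, 63, 70, 22, 17, 54])
= 1 + count_items([63, 70, 22, 17, 54])
= 1 + 1 + count_items([70, 22, 17, 54])
= 1 + 1 + 1 + count_items([22, 17, 54])
= 1 + 1 + 1 + 1 + count_items([17, 54])
= 1 + 1 + 1 + 1 + 1 + count_items([54])
= 1 + 1 + 1 + 1 + 1 + 1 + count_items([])
= 1 + 1 + 1 + 1 + 1 + 1 + 0
= 6


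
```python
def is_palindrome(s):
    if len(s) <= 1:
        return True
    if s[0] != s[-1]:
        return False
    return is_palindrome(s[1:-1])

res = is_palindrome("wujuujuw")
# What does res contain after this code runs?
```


is_palindrome("wujuujuw")
"wujuujuw": s[0]='w' == s[-1]='w' -> is_palindrome("ujuuju")
"ujuuju": s[0]='u' == s[-1]='u' -> is_palindrome("juuj")
"juuj": s[0]='j' == s[-1]='j' -> is_palindrome("uu")
"uu": s[0]='u' == s[-1]='u' -> is_palindrome("")
"": len <= 1 -> True
= True


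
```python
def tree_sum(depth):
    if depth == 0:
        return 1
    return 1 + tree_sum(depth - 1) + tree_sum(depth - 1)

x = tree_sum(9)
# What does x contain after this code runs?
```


tree_sum(9)
= 1 + tree_sum(8) + tree_sum(8)
= 1 + 2 * tree_sum(8)
tree_sum(k) = 2^(k+1) - 1
tree_sum(0) = 1
tree_sum(1) = 3
tree_sum(2) = 7
tree_sum(3) = 15
tree_sum(4) = 31
tree_sum(9) = 2^10 - 1 = 1023


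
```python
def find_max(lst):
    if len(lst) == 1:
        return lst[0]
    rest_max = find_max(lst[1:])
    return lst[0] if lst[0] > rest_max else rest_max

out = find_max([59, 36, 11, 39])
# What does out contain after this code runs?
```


find_max([59, 36, 11, 39])
= compare 59 with find_max([36, 11, 39])
= compare 36 with find_max([11, 39])
= compare 11 with find_max([39])
Base: find_max([39]) = 39
compare 11 with 39: max = 39
compare 36 with 39: max = 39
compare 59 with 39: max = 59
= 59


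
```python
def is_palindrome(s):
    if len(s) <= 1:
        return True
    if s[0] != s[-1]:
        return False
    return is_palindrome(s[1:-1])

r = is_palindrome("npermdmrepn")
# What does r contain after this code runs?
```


is_palindrome("npermdmrepn")
"npermdmrepn": s[0]='n' == s[-1]='n' -> is_palindrome("permdmrep")
"permdmrep": s[0]='p' == s[-1]='p' -> is_palindrome("ermdmre")
"ermdmre": s[0]='e' == s[-1]='e' -> is_palindrome("rmdmr")
"rmdmr": s[0]='r' == s[-1]='r' -> is_palindrome("mdm")
"mdm": s[0]='m' == s[-1]='m' -> is_palindrome("d")
"d": len <= 1 -> True
= True


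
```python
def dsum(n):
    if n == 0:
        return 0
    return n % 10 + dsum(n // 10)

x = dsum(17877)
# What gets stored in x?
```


dsum(17877)
= 7 + dsum(1787)
= 7 + 7 + dsum(178)
= 7 + 7 + 8 + dsum(17)
= 7 + 7 + 8 + 7 + dsum(1)
= 7 + 7 + 8 + 7 + 1 + dsum(0)
= 7 + 7 + 8 + 7 + 1 + 0
= 30
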